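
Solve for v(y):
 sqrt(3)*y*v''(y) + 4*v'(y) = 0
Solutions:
 v(y) = C1 + C2*y^(1 - 4*sqrt(3)/3)


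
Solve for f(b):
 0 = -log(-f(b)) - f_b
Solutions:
 -li(-f(b)) = C1 - b


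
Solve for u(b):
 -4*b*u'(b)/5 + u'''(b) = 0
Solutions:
 u(b) = C1 + Integral(C2*airyai(10^(2/3)*b/5) + C3*airybi(10^(2/3)*b/5), b)


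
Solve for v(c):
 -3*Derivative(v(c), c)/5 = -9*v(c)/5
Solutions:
 v(c) = C1*exp(3*c)


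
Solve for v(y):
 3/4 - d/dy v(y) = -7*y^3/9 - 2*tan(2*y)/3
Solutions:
 v(y) = C1 + 7*y^4/36 + 3*y/4 - log(cos(2*y))/3


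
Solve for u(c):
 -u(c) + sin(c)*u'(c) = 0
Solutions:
 u(c) = C1*sqrt(cos(c) - 1)/sqrt(cos(c) + 1)


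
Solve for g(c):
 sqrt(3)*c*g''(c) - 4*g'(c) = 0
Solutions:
 g(c) = C1 + C2*c^(1 + 4*sqrt(3)/3)


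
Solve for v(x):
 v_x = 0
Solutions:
 v(x) = C1


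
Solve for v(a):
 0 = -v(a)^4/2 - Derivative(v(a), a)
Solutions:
 v(a) = 2^(1/3)*(1/(C1 + 3*a))^(1/3)
 v(a) = 2^(1/3)*(-3^(2/3) - 3*3^(1/6)*I)*(1/(C1 + a))^(1/3)/6
 v(a) = 2^(1/3)*(-3^(2/3) + 3*3^(1/6)*I)*(1/(C1 + a))^(1/3)/6


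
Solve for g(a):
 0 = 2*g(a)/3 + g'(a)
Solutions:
 g(a) = C1*exp(-2*a/3)


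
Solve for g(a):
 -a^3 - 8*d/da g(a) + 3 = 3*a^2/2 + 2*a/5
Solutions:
 g(a) = C1 - a^4/32 - a^3/16 - a^2/40 + 3*a/8


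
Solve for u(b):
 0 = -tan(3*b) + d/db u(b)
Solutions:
 u(b) = C1 - log(cos(3*b))/3


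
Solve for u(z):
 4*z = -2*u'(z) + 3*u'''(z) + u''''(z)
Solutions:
 u(z) = C1 - z^2 + (C2 + C3*exp(-sqrt(3)*z) + C4*exp(sqrt(3)*z))*exp(-z)


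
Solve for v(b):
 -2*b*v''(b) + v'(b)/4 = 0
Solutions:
 v(b) = C1 + C2*b^(9/8)


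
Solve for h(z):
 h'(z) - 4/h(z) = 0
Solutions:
 h(z) = -sqrt(C1 + 8*z)
 h(z) = sqrt(C1 + 8*z)


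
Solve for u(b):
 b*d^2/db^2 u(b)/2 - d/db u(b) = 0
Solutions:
 u(b) = C1 + C2*b^3


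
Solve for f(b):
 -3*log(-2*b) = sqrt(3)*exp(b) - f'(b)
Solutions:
 f(b) = C1 + 3*b*log(-b) + 3*b*(-1 + log(2)) + sqrt(3)*exp(b)


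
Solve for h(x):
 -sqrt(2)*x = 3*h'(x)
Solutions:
 h(x) = C1 - sqrt(2)*x^2/6


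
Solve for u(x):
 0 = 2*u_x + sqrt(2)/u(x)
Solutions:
 u(x) = -sqrt(C1 - sqrt(2)*x)
 u(x) = sqrt(C1 - sqrt(2)*x)


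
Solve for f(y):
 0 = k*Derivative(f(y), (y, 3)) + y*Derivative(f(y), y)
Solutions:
 f(y) = C1 + Integral(C2*airyai(y*(-1/k)^(1/3)) + C3*airybi(y*(-1/k)^(1/3)), y)


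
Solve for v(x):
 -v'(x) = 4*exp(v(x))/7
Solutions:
 v(x) = log(1/(C1 + 4*x)) + log(7)


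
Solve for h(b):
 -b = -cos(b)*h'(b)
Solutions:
 h(b) = C1 + Integral(b/cos(b), b)


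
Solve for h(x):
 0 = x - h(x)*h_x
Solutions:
 h(x) = -sqrt(C1 + x^2)
 h(x) = sqrt(C1 + x^2)


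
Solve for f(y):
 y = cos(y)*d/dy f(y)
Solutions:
 f(y) = C1 + Integral(y/cos(y), y)


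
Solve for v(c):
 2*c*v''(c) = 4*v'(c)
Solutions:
 v(c) = C1 + C2*c^3


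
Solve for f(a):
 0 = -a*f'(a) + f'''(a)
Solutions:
 f(a) = C1 + Integral(C2*airyai(a) + C3*airybi(a), a)


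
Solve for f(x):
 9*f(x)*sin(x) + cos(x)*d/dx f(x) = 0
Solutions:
 f(x) = C1*cos(x)^9


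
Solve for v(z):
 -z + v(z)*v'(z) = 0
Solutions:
 v(z) = -sqrt(C1 + z^2)
 v(z) = sqrt(C1 + z^2)


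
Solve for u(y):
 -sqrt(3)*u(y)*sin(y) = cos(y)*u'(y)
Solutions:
 u(y) = C1*cos(y)^(sqrt(3))


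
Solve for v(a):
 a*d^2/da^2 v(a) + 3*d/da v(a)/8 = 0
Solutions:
 v(a) = C1 + C2*a^(5/8)


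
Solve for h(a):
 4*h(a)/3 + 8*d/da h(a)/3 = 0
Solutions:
 h(a) = C1*exp(-a/2)


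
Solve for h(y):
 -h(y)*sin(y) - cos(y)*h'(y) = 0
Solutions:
 h(y) = C1*cos(y)


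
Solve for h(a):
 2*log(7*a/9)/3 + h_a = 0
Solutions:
 h(a) = C1 - 2*a*log(a)/3 - 2*a*log(7)/3 + 2*a/3 + 4*a*log(3)/3


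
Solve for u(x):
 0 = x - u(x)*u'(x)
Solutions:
 u(x) = -sqrt(C1 + x^2)
 u(x) = sqrt(C1 + x^2)


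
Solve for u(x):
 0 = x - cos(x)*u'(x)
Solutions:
 u(x) = C1 + Integral(x/cos(x), x)


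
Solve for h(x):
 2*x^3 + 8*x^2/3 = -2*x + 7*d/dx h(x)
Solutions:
 h(x) = C1 + x^4/14 + 8*x^3/63 + x^2/7


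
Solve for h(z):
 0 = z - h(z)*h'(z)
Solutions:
 h(z) = -sqrt(C1 + z^2)
 h(z) = sqrt(C1 + z^2)


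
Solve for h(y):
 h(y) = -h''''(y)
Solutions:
 h(y) = (C1*sin(sqrt(2)*y/2) + C2*cos(sqrt(2)*y/2))*exp(-sqrt(2)*y/2) + (C3*sin(sqrt(2)*y/2) + C4*cos(sqrt(2)*y/2))*exp(sqrt(2)*y/2)


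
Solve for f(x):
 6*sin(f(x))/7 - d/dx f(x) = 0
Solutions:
 -6*x/7 + log(cos(f(x)) - 1)/2 - log(cos(f(x)) + 1)/2 = C1


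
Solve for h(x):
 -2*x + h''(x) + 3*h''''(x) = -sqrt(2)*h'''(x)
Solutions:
 h(x) = C1 + C2*x + x^3/3 - sqrt(2)*x^2 + (C3*sin(sqrt(10)*x/6) + C4*cos(sqrt(10)*x/6))*exp(-sqrt(2)*x/6)


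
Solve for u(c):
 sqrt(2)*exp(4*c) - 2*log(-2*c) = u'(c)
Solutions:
 u(c) = C1 - 2*c*log(-c) + 2*c*(1 - log(2)) + sqrt(2)*exp(4*c)/4


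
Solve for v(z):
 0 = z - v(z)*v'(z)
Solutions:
 v(z) = -sqrt(C1 + z^2)
 v(z) = sqrt(C1 + z^2)


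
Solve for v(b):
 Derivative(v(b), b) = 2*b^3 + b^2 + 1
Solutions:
 v(b) = C1 + b^4/2 + b^3/3 + b


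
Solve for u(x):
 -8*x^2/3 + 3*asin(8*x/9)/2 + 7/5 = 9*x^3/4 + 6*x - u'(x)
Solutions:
 u(x) = C1 + 9*x^4/16 + 8*x^3/9 + 3*x^2 - 3*x*asin(8*x/9)/2 - 7*x/5 - 3*sqrt(81 - 64*x^2)/16


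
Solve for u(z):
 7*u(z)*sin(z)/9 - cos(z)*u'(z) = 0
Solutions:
 u(z) = C1/cos(z)^(7/9)


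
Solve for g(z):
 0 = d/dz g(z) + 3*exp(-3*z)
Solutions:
 g(z) = C1 + exp(-3*z)


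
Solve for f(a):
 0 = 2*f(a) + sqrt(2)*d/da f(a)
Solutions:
 f(a) = C1*exp(-sqrt(2)*a)


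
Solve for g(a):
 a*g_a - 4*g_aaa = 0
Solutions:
 g(a) = C1 + Integral(C2*airyai(2^(1/3)*a/2) + C3*airybi(2^(1/3)*a/2), a)


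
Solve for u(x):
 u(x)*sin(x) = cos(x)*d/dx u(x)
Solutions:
 u(x) = C1/cos(x)


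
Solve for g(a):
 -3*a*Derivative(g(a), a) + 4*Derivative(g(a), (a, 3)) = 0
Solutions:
 g(a) = C1 + Integral(C2*airyai(6^(1/3)*a/2) + C3*airybi(6^(1/3)*a/2), a)


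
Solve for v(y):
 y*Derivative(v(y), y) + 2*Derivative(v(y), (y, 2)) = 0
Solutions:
 v(y) = C1 + C2*erf(y/2)


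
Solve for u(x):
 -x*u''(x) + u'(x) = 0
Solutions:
 u(x) = C1 + C2*x^2


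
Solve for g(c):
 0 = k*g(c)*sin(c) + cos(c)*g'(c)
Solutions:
 g(c) = C1*exp(k*log(cos(c)))


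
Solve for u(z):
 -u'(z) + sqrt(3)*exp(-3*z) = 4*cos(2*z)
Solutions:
 u(z) = C1 - 2*sin(2*z) - sqrt(3)*exp(-3*z)/3


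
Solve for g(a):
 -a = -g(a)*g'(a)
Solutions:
 g(a) = -sqrt(C1 + a^2)
 g(a) = sqrt(C1 + a^2)


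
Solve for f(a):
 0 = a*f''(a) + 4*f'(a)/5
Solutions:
 f(a) = C1 + C2*a^(1/5)


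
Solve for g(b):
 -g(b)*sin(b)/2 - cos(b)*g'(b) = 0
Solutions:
 g(b) = C1*sqrt(cos(b))


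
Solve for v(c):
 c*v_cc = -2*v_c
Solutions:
 v(c) = C1 + C2/c


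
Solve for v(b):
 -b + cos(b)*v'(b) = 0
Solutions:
 v(b) = C1 + Integral(b/cos(b), b)


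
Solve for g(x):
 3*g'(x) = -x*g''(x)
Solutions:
 g(x) = C1 + C2/x^2


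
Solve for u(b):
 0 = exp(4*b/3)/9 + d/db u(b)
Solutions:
 u(b) = C1 - exp(4*b/3)/12


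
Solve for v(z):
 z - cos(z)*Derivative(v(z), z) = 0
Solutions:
 v(z) = C1 + Integral(z/cos(z), z)


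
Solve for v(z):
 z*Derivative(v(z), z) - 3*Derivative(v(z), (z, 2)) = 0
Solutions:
 v(z) = C1 + C2*erfi(sqrt(6)*z/6)


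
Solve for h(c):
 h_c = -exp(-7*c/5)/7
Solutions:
 h(c) = C1 + 5*exp(-7*c/5)/49


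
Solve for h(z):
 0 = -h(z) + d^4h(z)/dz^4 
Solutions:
 h(z) = C1*exp(-z) + C2*exp(z) + C3*sin(z) + C4*cos(z)


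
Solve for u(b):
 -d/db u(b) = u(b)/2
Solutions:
 u(b) = C1*exp(-b/2)


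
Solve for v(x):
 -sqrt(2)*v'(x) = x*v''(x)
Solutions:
 v(x) = C1 + C2*x^(1 - sqrt(2))


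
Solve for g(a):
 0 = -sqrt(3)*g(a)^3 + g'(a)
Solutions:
 g(a) = -sqrt(2)*sqrt(-1/(C1 + sqrt(3)*a))/2
 g(a) = sqrt(2)*sqrt(-1/(C1 + sqrt(3)*a))/2


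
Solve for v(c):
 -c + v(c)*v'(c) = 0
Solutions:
 v(c) = -sqrt(C1 + c^2)
 v(c) = sqrt(C1 + c^2)


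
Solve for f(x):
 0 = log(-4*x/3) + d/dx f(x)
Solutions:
 f(x) = C1 - x*log(-x) + x*(-2*log(2) + 1 + log(3))


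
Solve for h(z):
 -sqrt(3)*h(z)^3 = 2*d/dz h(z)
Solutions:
 h(z) = -sqrt(-1/(C1 - sqrt(3)*z))
 h(z) = sqrt(-1/(C1 - sqrt(3)*z))


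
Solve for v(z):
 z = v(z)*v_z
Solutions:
 v(z) = -sqrt(C1 + z^2)
 v(z) = sqrt(C1 + z^2)


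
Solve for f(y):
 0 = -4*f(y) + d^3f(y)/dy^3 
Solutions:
 f(y) = C3*exp(2^(2/3)*y) + (C1*sin(2^(2/3)*sqrt(3)*y/2) + C2*cos(2^(2/3)*sqrt(3)*y/2))*exp(-2^(2/3)*y/2)


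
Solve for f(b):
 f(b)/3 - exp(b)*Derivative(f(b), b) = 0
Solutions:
 f(b) = C1*exp(-exp(-b)/3)


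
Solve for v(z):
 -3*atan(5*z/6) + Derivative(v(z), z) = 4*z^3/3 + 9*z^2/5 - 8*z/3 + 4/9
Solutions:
 v(z) = C1 + z^4/3 + 3*z^3/5 - 4*z^2/3 + 3*z*atan(5*z/6) + 4*z/9 - 9*log(25*z^2 + 36)/5


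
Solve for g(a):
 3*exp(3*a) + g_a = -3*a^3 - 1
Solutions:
 g(a) = C1 - 3*a^4/4 - a - exp(3*a)


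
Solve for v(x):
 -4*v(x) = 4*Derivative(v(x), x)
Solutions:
 v(x) = C1*exp(-x)


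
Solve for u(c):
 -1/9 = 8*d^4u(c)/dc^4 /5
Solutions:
 u(c) = C1 + C2*c + C3*c^2 + C4*c^3 - 5*c^4/1728


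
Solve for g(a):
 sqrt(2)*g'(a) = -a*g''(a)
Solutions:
 g(a) = C1 + C2*a^(1 - sqrt(2))


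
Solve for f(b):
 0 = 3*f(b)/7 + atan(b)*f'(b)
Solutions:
 f(b) = C1*exp(-3*Integral(1/atan(b), b)/7)


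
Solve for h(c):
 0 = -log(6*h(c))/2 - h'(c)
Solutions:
 2*Integral(1/(log(_y) + log(6)), (_y, h(c))) = C1 - c


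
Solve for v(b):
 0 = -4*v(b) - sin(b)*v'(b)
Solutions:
 v(b) = C1*(cos(b)^2 + 2*cos(b) + 1)/(cos(b)^2 - 2*cos(b) + 1)


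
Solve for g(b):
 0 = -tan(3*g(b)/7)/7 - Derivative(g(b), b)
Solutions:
 g(b) = -7*asin(C1*exp(-3*b/49))/3 + 7*pi/3
 g(b) = 7*asin(C1*exp(-3*b/49))/3


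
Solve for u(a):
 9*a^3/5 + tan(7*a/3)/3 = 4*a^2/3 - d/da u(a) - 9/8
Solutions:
 u(a) = C1 - 9*a^4/20 + 4*a^3/9 - 9*a/8 + log(cos(7*a/3))/7


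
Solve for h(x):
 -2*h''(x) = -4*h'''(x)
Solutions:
 h(x) = C1 + C2*x + C3*exp(x/2)


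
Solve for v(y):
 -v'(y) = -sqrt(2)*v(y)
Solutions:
 v(y) = C1*exp(sqrt(2)*y)


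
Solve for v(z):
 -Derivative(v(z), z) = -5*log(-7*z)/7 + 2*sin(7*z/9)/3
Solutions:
 v(z) = C1 + 5*z*log(-z)/7 - 5*z/7 + 5*z*log(7)/7 + 6*cos(7*z/9)/7


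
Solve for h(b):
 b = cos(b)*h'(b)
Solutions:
 h(b) = C1 + Integral(b/cos(b), b)


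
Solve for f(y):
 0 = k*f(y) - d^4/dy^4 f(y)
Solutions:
 f(y) = C1*exp(-k^(1/4)*y) + C2*exp(k^(1/4)*y) + C3*exp(-I*k^(1/4)*y) + C4*exp(I*k^(1/4)*y)


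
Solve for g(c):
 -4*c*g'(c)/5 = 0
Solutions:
 g(c) = C1


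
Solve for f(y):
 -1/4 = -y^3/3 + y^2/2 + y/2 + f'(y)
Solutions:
 f(y) = C1 + y^4/12 - y^3/6 - y^2/4 - y/4


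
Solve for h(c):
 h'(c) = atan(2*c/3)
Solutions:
 h(c) = C1 + c*atan(2*c/3) - 3*log(4*c^2 + 9)/4


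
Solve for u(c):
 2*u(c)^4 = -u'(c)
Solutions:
 u(c) = (-3^(2/3) - 3*3^(1/6)*I)*(1/(C1 + 2*c))^(1/3)/6
 u(c) = (-3^(2/3) + 3*3^(1/6)*I)*(1/(C1 + 2*c))^(1/3)/6
 u(c) = (1/(C1 + 6*c))^(1/3)


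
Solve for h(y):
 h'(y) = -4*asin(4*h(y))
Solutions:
 Integral(1/asin(4*_y), (_y, h(y))) = C1 - 4*y


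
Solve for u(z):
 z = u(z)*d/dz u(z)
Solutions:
 u(z) = -sqrt(C1 + z^2)
 u(z) = sqrt(C1 + z^2)


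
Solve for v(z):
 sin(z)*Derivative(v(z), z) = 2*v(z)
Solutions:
 v(z) = C1*(cos(z) - 1)/(cos(z) + 1)


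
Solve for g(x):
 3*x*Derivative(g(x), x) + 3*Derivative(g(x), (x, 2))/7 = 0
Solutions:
 g(x) = C1 + C2*erf(sqrt(14)*x/2)


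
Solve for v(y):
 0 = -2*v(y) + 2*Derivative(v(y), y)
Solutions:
 v(y) = C1*exp(y)


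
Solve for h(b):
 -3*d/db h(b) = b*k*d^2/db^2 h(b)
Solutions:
 h(b) = C1 + b^(((re(k) - 3)*re(k) + im(k)^2)/(re(k)^2 + im(k)^2))*(C2*sin(3*log(b)*Abs(im(k))/(re(k)^2 + im(k)^2)) + C3*cos(3*log(b)*im(k)/(re(k)^2 + im(k)^2)))


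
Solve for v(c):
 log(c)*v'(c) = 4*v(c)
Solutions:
 v(c) = C1*exp(4*li(c))


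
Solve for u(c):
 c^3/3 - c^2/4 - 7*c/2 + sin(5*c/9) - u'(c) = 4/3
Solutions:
 u(c) = C1 + c^4/12 - c^3/12 - 7*c^2/4 - 4*c/3 - 9*cos(5*c/9)/5


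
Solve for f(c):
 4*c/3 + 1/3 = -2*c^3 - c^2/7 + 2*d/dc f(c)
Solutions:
 f(c) = C1 + c^4/4 + c^3/42 + c^2/3 + c/6


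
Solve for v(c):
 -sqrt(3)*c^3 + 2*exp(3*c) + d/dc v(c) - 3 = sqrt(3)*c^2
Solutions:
 v(c) = C1 + sqrt(3)*c^4/4 + sqrt(3)*c^3/3 + 3*c - 2*exp(3*c)/3


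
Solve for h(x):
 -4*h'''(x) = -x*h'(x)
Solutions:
 h(x) = C1 + Integral(C2*airyai(2^(1/3)*x/2) + C3*airybi(2^(1/3)*x/2), x)


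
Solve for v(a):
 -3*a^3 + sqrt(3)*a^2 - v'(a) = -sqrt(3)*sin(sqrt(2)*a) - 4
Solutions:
 v(a) = C1 - 3*a^4/4 + sqrt(3)*a^3/3 + 4*a - sqrt(6)*cos(sqrt(2)*a)/2


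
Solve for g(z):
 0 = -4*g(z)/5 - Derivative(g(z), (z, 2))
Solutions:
 g(z) = C1*sin(2*sqrt(5)*z/5) + C2*cos(2*sqrt(5)*z/5)


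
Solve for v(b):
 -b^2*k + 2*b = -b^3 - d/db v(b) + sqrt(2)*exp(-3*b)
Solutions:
 v(b) = C1 - b^4/4 + b^3*k/3 - b^2 - sqrt(2)*exp(-3*b)/3


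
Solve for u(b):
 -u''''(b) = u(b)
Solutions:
 u(b) = (C1*sin(sqrt(2)*b/2) + C2*cos(sqrt(2)*b/2))*exp(-sqrt(2)*b/2) + (C3*sin(sqrt(2)*b/2) + C4*cos(sqrt(2)*b/2))*exp(sqrt(2)*b/2)


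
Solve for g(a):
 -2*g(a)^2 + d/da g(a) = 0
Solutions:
 g(a) = -1/(C1 + 2*a)


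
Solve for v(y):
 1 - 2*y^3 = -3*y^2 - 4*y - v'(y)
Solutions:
 v(y) = C1 + y^4/2 - y^3 - 2*y^2 - y


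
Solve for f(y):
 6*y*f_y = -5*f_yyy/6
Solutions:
 f(y) = C1 + Integral(C2*airyai(-30^(2/3)*y/5) + C3*airybi(-30^(2/3)*y/5), y)


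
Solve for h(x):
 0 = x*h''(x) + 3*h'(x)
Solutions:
 h(x) = C1 + C2/x^2


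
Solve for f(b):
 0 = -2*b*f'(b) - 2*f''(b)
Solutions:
 f(b) = C1 + C2*erf(sqrt(2)*b/2)


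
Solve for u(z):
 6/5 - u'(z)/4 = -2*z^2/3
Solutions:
 u(z) = C1 + 8*z^3/9 + 24*z/5


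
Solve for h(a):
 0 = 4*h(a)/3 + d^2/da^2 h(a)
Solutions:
 h(a) = C1*sin(2*sqrt(3)*a/3) + C2*cos(2*sqrt(3)*a/3)


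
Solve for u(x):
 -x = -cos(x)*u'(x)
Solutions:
 u(x) = C1 + Integral(x/cos(x), x)


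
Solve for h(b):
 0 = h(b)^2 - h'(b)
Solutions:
 h(b) = -1/(C1 + b)


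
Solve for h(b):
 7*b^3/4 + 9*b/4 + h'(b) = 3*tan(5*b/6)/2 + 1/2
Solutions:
 h(b) = C1 - 7*b^4/16 - 9*b^2/8 + b/2 - 9*log(cos(5*b/6))/5


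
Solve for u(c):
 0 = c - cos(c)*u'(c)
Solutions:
 u(c) = C1 + Integral(c/cos(c), c)


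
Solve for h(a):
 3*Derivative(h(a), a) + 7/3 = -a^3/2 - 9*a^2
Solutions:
 h(a) = C1 - a^4/24 - a^3 - 7*a/9


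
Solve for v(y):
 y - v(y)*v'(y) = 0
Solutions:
 v(y) = -sqrt(C1 + y^2)
 v(y) = sqrt(C1 + y^2)


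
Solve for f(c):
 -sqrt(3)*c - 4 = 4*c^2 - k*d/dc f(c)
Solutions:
 f(c) = C1 + 4*c^3/(3*k) + sqrt(3)*c^2/(2*k) + 4*c/k


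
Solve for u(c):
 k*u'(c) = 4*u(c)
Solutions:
 u(c) = C1*exp(4*c/k)


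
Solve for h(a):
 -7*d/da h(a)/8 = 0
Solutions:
 h(a) = C1


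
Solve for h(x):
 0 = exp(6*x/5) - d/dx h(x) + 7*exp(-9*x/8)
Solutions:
 h(x) = C1 + 5*exp(6*x/5)/6 - 56*exp(-9*x/8)/9


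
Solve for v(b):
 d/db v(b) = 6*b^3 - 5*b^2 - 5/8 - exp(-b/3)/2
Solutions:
 v(b) = C1 + 3*b^4/2 - 5*b^3/3 - 5*b/8 + 3*exp(-b/3)/2


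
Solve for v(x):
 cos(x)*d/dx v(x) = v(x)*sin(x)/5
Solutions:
 v(x) = C1/cos(x)^(1/5)


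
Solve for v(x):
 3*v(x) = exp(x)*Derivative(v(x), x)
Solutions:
 v(x) = C1*exp(-3*exp(-x))


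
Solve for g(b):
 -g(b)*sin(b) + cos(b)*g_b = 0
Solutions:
 g(b) = C1/cos(b)


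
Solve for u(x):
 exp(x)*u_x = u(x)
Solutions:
 u(x) = C1*exp(-exp(-x))


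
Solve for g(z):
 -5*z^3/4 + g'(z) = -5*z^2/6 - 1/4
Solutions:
 g(z) = C1 + 5*z^4/16 - 5*z^3/18 - z/4


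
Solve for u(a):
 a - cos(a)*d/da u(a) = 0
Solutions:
 u(a) = C1 + Integral(a/cos(a), a)


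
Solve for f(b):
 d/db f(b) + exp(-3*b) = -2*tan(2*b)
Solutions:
 f(b) = C1 - log(tan(2*b)^2 + 1)/2 + exp(-3*b)/3


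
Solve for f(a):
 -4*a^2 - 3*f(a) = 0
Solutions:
 f(a) = -4*a^2/3


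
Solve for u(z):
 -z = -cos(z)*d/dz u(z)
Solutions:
 u(z) = C1 + Integral(z/cos(z), z)


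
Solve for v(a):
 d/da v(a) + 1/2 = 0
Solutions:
 v(a) = C1 - a/2


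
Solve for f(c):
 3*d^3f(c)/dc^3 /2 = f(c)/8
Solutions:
 f(c) = C3*exp(18^(1/3)*c/6) + (C1*sin(2^(1/3)*3^(1/6)*c/4) + C2*cos(2^(1/3)*3^(1/6)*c/4))*exp(-18^(1/3)*c/12)


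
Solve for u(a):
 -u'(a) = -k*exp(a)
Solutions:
 u(a) = C1 + k*exp(a)


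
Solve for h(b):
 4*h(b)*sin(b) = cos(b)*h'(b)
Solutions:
 h(b) = C1/cos(b)^4


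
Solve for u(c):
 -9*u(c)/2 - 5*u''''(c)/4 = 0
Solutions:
 u(c) = (C1*sin(10^(3/4)*sqrt(3)*c/10) + C2*cos(10^(3/4)*sqrt(3)*c/10))*exp(-10^(3/4)*sqrt(3)*c/10) + (C3*sin(10^(3/4)*sqrt(3)*c/10) + C4*cos(10^(3/4)*sqrt(3)*c/10))*exp(10^(3/4)*sqrt(3)*c/10)


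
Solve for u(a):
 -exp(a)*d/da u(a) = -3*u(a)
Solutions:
 u(a) = C1*exp(-3*exp(-a))


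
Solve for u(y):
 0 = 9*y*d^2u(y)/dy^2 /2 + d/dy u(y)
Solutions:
 u(y) = C1 + C2*y^(7/9)


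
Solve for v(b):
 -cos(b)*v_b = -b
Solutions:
 v(b) = C1 + Integral(b/cos(b), b)


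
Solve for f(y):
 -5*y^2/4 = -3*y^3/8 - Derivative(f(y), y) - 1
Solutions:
 f(y) = C1 - 3*y^4/32 + 5*y^3/12 - y


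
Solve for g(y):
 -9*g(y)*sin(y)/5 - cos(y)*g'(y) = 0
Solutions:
 g(y) = C1*cos(y)^(9/5)


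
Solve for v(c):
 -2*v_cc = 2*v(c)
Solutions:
 v(c) = C1*sin(c) + C2*cos(c)


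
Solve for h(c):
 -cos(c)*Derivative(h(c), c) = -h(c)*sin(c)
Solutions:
 h(c) = C1/cos(c)


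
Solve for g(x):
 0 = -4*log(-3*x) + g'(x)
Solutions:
 g(x) = C1 + 4*x*log(-x) + 4*x*(-1 + log(3))


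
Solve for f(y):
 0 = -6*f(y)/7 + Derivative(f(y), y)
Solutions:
 f(y) = C1*exp(6*y/7)


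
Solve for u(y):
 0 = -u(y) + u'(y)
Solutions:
 u(y) = C1*exp(y)


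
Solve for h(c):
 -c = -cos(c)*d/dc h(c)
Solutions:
 h(c) = C1 + Integral(c/cos(c), c)


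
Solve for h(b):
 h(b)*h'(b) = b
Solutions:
 h(b) = -sqrt(C1 + b^2)
 h(b) = sqrt(C1 + b^2)


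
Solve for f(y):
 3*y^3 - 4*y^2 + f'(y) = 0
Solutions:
 f(y) = C1 - 3*y^4/4 + 4*y^3/3


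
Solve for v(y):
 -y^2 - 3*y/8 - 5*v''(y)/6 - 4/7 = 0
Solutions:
 v(y) = C1 + C2*y - y^4/10 - 3*y^3/40 - 12*y^2/35


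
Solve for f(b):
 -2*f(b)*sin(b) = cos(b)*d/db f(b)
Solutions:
 f(b) = C1*cos(b)^2


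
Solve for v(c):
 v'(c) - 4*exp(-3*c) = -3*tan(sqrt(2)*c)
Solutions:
 v(c) = C1 - 3*sqrt(2)*log(tan(sqrt(2)*c)^2 + 1)/4 - 4*exp(-3*c)/3


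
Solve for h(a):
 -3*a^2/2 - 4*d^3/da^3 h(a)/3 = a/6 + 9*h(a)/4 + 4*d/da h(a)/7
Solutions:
 h(a) = C1*exp(-14^(1/3)*a*(-(1323 + sqrt(1757497))^(1/3) + 8*14^(1/3)/(1323 + sqrt(1757497))^(1/3))/56)*sin(14^(1/3)*sqrt(3)*a*(8*14^(1/3)/(1323 + sqrt(1757497))^(1/3) + (1323 + sqrt(1757497))^(1/3))/56) + C2*exp(-14^(1/3)*a*(-(1323 + sqrt(1757497))^(1/3) + 8*14^(1/3)/(1323 + sqrt(1757497))^(1/3))/56)*cos(14^(1/3)*sqrt(3)*a*(8*14^(1/3)/(1323 + sqrt(1757497))^(1/3) + (1323 + sqrt(1757497))^(1/3))/56) + C3*exp(14^(1/3)*a*(-(1323 + sqrt(1757497))^(1/3) + 8*14^(1/3)/(1323 + sqrt(1757497))^(1/3))/28) - 2*a^2/3 + 50*a/189 - 800/11907


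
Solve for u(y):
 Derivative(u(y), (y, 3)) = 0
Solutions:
 u(y) = C1 + C2*y + C3*y^2


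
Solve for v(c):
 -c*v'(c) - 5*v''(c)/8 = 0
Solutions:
 v(c) = C1 + C2*erf(2*sqrt(5)*c/5)


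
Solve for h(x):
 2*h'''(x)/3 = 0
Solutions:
 h(x) = C1 + C2*x + C3*x^2


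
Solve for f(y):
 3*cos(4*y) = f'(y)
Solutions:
 f(y) = C1 + 3*sin(4*y)/4


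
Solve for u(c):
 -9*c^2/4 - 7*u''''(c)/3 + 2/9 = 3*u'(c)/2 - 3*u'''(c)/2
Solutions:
 u(c) = C1 + C2*exp(c*(3*3^(1/3)/(14*sqrt(46) + 95)^(1/3) + 6 + 3^(2/3)*(14*sqrt(46) + 95)^(1/3))/28)*sin(3*3^(1/6)*c*(-(14*sqrt(46) + 95)^(1/3) + 3^(2/3)/(14*sqrt(46) + 95)^(1/3))/28) + C3*exp(c*(3*3^(1/3)/(14*sqrt(46) + 95)^(1/3) + 6 + 3^(2/3)*(14*sqrt(46) + 95)^(1/3))/28)*cos(3*3^(1/6)*c*(-(14*sqrt(46) + 95)^(1/3) + 3^(2/3)/(14*sqrt(46) + 95)^(1/3))/28) + C4*exp(c*(-3^(2/3)*(14*sqrt(46) + 95)^(1/3) - 3*3^(1/3)/(14*sqrt(46) + 95)^(1/3) + 3)/14) - c^3/2 - 77*c/27


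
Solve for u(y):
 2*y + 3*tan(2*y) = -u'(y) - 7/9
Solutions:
 u(y) = C1 - y^2 - 7*y/9 + 3*log(cos(2*y))/2


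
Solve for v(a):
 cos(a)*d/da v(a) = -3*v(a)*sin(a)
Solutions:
 v(a) = C1*cos(a)^3


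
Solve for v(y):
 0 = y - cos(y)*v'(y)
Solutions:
 v(y) = C1 + Integral(y/cos(y), y)


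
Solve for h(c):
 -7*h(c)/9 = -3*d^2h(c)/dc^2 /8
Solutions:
 h(c) = C1*exp(-2*sqrt(42)*c/9) + C2*exp(2*sqrt(42)*c/9)


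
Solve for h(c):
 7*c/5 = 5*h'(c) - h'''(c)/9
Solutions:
 h(c) = C1 + C2*exp(-3*sqrt(5)*c) + C3*exp(3*sqrt(5)*c) + 7*c^2/50


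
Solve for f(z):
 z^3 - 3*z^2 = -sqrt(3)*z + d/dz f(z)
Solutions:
 f(z) = C1 + z^4/4 - z^3 + sqrt(3)*z^2/2


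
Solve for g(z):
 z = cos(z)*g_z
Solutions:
 g(z) = C1 + Integral(z/cos(z), z)


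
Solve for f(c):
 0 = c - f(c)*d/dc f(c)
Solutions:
 f(c) = -sqrt(C1 + c^2)
 f(c) = sqrt(C1 + c^2)


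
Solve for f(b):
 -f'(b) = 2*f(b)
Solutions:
 f(b) = C1*exp(-2*b)


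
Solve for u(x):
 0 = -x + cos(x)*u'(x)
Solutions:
 u(x) = C1 + Integral(x/cos(x), x)


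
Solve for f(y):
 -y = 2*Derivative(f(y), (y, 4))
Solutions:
 f(y) = C1 + C2*y + C3*y^2 + C4*y^3 - y^5/240


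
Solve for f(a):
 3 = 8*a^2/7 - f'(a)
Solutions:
 f(a) = C1 + 8*a^3/21 - 3*a


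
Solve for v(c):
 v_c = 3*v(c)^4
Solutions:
 v(c) = (-1/(C1 + 9*c))^(1/3)
 v(c) = (-1/(C1 + 3*c))^(1/3)*(-3^(2/3) - 3*3^(1/6)*I)/6
 v(c) = (-1/(C1 + 3*c))^(1/3)*(-3^(2/3) + 3*3^(1/6)*I)/6


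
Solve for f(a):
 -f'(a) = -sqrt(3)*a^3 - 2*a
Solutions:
 f(a) = C1 + sqrt(3)*a^4/4 + a^2


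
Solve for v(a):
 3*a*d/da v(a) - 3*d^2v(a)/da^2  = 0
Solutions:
 v(a) = C1 + C2*erfi(sqrt(2)*a/2)


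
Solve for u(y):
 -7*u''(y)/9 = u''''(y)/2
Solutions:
 u(y) = C1 + C2*y + C3*sin(sqrt(14)*y/3) + C4*cos(sqrt(14)*y/3)


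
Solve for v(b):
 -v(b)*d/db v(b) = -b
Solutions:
 v(b) = -sqrt(C1 + b^2)
 v(b) = sqrt(C1 + b^2)


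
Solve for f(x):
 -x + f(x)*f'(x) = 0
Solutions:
 f(x) = -sqrt(C1 + x^2)
 f(x) = sqrt(C1 + x^2)


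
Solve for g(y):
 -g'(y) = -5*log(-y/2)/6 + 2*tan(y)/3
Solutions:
 g(y) = C1 + 5*y*log(-y)/6 - 5*y/6 - 5*y*log(2)/6 + 2*log(cos(y))/3


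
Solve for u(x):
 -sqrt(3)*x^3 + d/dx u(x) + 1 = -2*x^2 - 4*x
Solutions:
 u(x) = C1 + sqrt(3)*x^4/4 - 2*x^3/3 - 2*x^2 - x


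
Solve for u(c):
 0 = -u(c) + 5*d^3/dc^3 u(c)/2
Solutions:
 u(c) = C3*exp(2^(1/3)*5^(2/3)*c/5) + (C1*sin(2^(1/3)*sqrt(3)*5^(2/3)*c/10) + C2*cos(2^(1/3)*sqrt(3)*5^(2/3)*c/10))*exp(-2^(1/3)*5^(2/3)*c/10)


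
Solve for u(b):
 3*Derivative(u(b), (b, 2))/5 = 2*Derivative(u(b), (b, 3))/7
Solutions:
 u(b) = C1 + C2*b + C3*exp(21*b/10)


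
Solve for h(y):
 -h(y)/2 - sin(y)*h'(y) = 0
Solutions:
 h(y) = C1*(cos(y) + 1)^(1/4)/(cos(y) - 1)^(1/4)


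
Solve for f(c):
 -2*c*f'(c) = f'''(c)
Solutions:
 f(c) = C1 + Integral(C2*airyai(-2^(1/3)*c) + C3*airybi(-2^(1/3)*c), c)


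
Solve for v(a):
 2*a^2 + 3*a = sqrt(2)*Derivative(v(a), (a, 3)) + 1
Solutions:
 v(a) = C1 + C2*a + C3*a^2 + sqrt(2)*a^5/60 + sqrt(2)*a^4/16 - sqrt(2)*a^3/12


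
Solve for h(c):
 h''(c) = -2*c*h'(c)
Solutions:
 h(c) = C1 + C2*erf(c)


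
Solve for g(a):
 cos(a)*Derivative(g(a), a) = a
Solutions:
 g(a) = C1 + Integral(a/cos(a), a)


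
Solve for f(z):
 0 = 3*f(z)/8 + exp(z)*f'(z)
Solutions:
 f(z) = C1*exp(3*exp(-z)/8)


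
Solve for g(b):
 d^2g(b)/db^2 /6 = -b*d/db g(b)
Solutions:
 g(b) = C1 + C2*erf(sqrt(3)*b)


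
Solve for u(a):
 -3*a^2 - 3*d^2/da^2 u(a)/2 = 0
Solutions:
 u(a) = C1 + C2*a - a^4/6


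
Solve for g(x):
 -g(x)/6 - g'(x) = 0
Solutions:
 g(x) = C1*exp(-x/6)


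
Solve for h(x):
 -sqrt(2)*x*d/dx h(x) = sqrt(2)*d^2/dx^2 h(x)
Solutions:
 h(x) = C1 + C2*erf(sqrt(2)*x/2)


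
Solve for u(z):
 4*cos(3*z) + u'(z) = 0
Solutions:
 u(z) = C1 - 4*sin(3*z)/3


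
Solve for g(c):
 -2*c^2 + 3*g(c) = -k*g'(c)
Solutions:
 g(c) = C1*exp(-3*c/k) + 2*c^2/3 - 4*c*k/9 + 4*k^2/27


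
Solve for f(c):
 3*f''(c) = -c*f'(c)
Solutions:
 f(c) = C1 + C2*erf(sqrt(6)*c/6)


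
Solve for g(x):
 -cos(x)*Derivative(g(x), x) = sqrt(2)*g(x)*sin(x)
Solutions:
 g(x) = C1*cos(x)^(sqrt(2))


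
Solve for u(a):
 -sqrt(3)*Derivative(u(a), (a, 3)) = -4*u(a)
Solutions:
 u(a) = C3*exp(2^(2/3)*3^(5/6)*a/3) + (C1*sin(2^(2/3)*3^(1/3)*a/2) + C2*cos(2^(2/3)*3^(1/3)*a/2))*exp(-2^(2/3)*3^(5/6)*a/6)


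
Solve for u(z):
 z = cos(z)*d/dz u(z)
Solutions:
 u(z) = C1 + Integral(z/cos(z), z)


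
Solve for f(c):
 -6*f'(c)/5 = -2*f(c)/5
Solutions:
 f(c) = C1*exp(c/3)


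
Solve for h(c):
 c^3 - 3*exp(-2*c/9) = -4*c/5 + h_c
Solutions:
 h(c) = C1 + c^4/4 + 2*c^2/5 + 27*exp(-2*c/9)/2


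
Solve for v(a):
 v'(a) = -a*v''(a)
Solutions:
 v(a) = C1 + C2*log(a)


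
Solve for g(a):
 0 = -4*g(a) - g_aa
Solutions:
 g(a) = C1*sin(2*a) + C2*cos(2*a)


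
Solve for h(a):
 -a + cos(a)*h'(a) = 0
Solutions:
 h(a) = C1 + Integral(a/cos(a), a)


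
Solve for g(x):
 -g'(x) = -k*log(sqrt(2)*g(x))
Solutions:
 Integral(1/(2*log(_y) + log(2)), (_y, g(x))) = C1 + k*x/2


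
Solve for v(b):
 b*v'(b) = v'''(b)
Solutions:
 v(b) = C1 + Integral(C2*airyai(b) + C3*airybi(b), b)


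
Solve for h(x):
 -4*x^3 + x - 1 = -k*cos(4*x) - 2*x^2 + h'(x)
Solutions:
 h(x) = C1 + k*sin(4*x)/4 - x^4 + 2*x^3/3 + x^2/2 - x


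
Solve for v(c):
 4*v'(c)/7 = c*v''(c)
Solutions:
 v(c) = C1 + C2*c^(11/7)


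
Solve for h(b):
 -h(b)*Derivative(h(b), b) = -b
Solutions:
 h(b) = -sqrt(C1 + b^2)
 h(b) = sqrt(C1 + b^2)


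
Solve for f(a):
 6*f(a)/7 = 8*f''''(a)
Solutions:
 f(a) = C1*exp(-sqrt(2)*3^(1/4)*7^(3/4)*a/14) + C2*exp(sqrt(2)*3^(1/4)*7^(3/4)*a/14) + C3*sin(sqrt(2)*3^(1/4)*7^(3/4)*a/14) + C4*cos(sqrt(2)*3^(1/4)*7^(3/4)*a/14)


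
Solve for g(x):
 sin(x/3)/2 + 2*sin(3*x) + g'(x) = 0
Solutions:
 g(x) = C1 + 3*cos(x/3)/2 + 2*cos(3*x)/3


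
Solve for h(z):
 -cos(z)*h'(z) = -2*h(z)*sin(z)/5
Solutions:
 h(z) = C1/cos(z)^(2/5)


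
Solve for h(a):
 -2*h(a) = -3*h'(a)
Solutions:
 h(a) = C1*exp(2*a/3)


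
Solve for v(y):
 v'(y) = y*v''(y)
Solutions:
 v(y) = C1 + C2*y^2


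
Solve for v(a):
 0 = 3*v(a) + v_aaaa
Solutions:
 v(a) = (C1*sin(sqrt(2)*3^(1/4)*a/2) + C2*cos(sqrt(2)*3^(1/4)*a/2))*exp(-sqrt(2)*3^(1/4)*a/2) + (C3*sin(sqrt(2)*3^(1/4)*a/2) + C4*cos(sqrt(2)*3^(1/4)*a/2))*exp(sqrt(2)*3^(1/4)*a/2)


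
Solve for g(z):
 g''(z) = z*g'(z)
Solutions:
 g(z) = C1 + C2*erfi(sqrt(2)*z/2)


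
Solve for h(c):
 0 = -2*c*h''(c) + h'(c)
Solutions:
 h(c) = C1 + C2*c^(3/2)


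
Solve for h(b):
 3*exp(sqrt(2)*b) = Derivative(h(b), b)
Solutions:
 h(b) = C1 + 3*sqrt(2)*exp(sqrt(2)*b)/2


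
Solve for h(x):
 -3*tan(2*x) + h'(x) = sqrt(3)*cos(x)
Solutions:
 h(x) = C1 - 3*log(cos(2*x))/2 + sqrt(3)*sin(x)


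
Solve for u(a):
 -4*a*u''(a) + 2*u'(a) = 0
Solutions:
 u(a) = C1 + C2*a^(3/2)


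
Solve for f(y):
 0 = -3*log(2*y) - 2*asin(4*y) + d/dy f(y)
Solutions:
 f(y) = C1 + 3*y*log(y) + 2*y*asin(4*y) - 3*y + 3*y*log(2) + sqrt(1 - 16*y^2)/2


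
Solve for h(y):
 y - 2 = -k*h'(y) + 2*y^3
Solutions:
 h(y) = C1 + y^4/(2*k) - y^2/(2*k) + 2*y/k


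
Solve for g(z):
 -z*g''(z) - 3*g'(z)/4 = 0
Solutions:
 g(z) = C1 + C2*z^(1/4)


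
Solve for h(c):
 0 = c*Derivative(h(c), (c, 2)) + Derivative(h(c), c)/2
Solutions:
 h(c) = C1 + C2*sqrt(c)


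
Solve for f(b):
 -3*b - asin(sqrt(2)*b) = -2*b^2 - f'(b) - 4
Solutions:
 f(b) = C1 - 2*b^3/3 + 3*b^2/2 + b*asin(sqrt(2)*b) - 4*b + sqrt(2)*sqrt(1 - 2*b^2)/2


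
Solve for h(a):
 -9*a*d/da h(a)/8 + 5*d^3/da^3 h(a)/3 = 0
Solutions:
 h(a) = C1 + Integral(C2*airyai(3*5^(2/3)*a/10) + C3*airybi(3*5^(2/3)*a/10), a)


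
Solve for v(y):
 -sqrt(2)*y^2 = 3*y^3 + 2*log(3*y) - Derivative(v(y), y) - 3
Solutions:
 v(y) = C1 + 3*y^4/4 + sqrt(2)*y^3/3 + 2*y*log(y) - 5*y + y*log(9)


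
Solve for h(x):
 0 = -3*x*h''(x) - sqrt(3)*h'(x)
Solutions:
 h(x) = C1 + C2*x^(1 - sqrt(3)/3)


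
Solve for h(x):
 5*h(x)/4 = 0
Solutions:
 h(x) = 0


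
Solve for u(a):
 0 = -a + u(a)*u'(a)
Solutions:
 u(a) = -sqrt(C1 + a^2)
 u(a) = sqrt(C1 + a^2)


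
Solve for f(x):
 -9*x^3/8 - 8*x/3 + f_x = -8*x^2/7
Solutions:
 f(x) = C1 + 9*x^4/32 - 8*x^3/21 + 4*x^2/3


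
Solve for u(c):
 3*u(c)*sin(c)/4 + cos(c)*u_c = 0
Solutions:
 u(c) = C1*cos(c)^(3/4)


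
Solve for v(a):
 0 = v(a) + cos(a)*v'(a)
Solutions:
 v(a) = C1*sqrt(sin(a) - 1)/sqrt(sin(a) + 1)


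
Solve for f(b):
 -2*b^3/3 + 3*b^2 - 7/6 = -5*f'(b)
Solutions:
 f(b) = C1 + b^4/30 - b^3/5 + 7*b/30


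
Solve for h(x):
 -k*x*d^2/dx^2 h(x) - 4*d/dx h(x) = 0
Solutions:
 h(x) = C1 + x^(((re(k) - 4)*re(k) + im(k)^2)/(re(k)^2 + im(k)^2))*(C2*sin(4*log(x)*Abs(im(k))/(re(k)^2 + im(k)^2)) + C3*cos(4*log(x)*im(k)/(re(k)^2 + im(k)^2)))


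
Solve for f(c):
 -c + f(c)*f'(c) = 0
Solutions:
 f(c) = -sqrt(C1 + c^2)
 f(c) = sqrt(C1 + c^2)


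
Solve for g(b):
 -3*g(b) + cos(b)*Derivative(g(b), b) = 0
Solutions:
 g(b) = C1*(sin(b) + 1)^(3/2)/(sin(b) - 1)^(3/2)


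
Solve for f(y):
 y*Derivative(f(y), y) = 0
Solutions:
 f(y) = C1


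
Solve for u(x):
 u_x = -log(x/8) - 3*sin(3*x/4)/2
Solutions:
 u(x) = C1 - x*log(x) + x + 3*x*log(2) + 2*cos(3*x/4)


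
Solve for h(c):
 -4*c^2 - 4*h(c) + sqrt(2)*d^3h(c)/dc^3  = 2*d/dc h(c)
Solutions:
 h(c) = C1*exp(-c*(2^(1/3)/(sqrt(1 - sqrt(2)/27) + 1)^(1/3) + 3*2^(1/6)*(sqrt(1 - sqrt(2)/27) + 1)^(1/3))/6)*sin(c*(-sqrt(6)/(sqrt(2 - 2*sqrt(2)/27) + sqrt(2))^(1/3) + 3*sqrt(3)*(sqrt(2 - 2*sqrt(2)/27) + sqrt(2))^(1/3))/6) + C2*exp(-c*(2^(1/3)/(sqrt(1 - sqrt(2)/27) + 1)^(1/3) + 3*2^(1/6)*(sqrt(1 - sqrt(2)/27) + 1)^(1/3))/6)*cos(c*(-sqrt(6)/(sqrt(2 - 2*sqrt(2)/27) + sqrt(2))^(1/3) + 3*sqrt(3)*(sqrt(2 - 2*sqrt(2)/27) + sqrt(2))^(1/3))/6) + C3*exp(c*(2^(1/3)/(3*(sqrt(1 - sqrt(2)/27) + 1)^(1/3)) + 2^(1/6)*(sqrt(1 - sqrt(2)/27) + 1)^(1/3))) - c^2 + c - 1/2


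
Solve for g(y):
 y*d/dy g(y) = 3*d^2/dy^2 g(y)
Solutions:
 g(y) = C1 + C2*erfi(sqrt(6)*y/6)


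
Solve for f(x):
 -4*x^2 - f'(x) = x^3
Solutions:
 f(x) = C1 - x^4/4 - 4*x^3/3


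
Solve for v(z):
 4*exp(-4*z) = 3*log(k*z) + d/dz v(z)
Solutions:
 v(z) = C1 - 3*z*log(k*z) + 3*z - exp(-4*z)


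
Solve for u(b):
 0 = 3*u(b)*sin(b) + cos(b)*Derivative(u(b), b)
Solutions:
 u(b) = C1*cos(b)^3


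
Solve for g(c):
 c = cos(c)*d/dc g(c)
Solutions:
 g(c) = C1 + Integral(c/cos(c), c)


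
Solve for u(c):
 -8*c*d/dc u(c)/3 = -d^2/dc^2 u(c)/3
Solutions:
 u(c) = C1 + C2*erfi(2*c)


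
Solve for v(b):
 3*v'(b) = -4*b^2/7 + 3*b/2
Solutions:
 v(b) = C1 - 4*b^3/63 + b^2/4


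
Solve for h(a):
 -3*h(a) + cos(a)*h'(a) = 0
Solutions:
 h(a) = C1*(sin(a) + 1)^(3/2)/(sin(a) - 1)^(3/2)


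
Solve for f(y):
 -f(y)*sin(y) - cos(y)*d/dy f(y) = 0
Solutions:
 f(y) = C1*cos(y)


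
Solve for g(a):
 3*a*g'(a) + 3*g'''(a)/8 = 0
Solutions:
 g(a) = C1 + Integral(C2*airyai(-2*a) + C3*airybi(-2*a), a)


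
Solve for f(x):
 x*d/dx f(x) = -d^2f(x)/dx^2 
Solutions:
 f(x) = C1 + C2*erf(sqrt(2)*x/2)


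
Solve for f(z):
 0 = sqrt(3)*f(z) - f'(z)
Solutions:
 f(z) = C1*exp(sqrt(3)*z)


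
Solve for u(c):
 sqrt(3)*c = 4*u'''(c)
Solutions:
 u(c) = C1 + C2*c + C3*c^2 + sqrt(3)*c^4/96


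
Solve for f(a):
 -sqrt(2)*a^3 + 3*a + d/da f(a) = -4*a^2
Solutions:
 f(a) = C1 + sqrt(2)*a^4/4 - 4*a^3/3 - 3*a^2/2


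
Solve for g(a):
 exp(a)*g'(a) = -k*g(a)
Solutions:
 g(a) = C1*exp(k*exp(-a))


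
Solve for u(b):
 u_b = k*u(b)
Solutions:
 u(b) = C1*exp(b*k)


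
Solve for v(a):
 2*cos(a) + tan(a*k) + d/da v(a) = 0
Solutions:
 v(a) = C1 - Piecewise((-log(cos(a*k))/k, Ne(k, 0)), (0, True)) - 2*sin(a)


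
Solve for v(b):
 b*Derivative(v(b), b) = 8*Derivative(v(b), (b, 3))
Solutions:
 v(b) = C1 + Integral(C2*airyai(b/2) + C3*airybi(b/2), b)


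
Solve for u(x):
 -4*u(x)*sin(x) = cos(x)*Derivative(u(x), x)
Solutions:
 u(x) = C1*cos(x)^4


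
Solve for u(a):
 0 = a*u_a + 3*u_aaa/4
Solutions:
 u(a) = C1 + Integral(C2*airyai(-6^(2/3)*a/3) + C3*airybi(-6^(2/3)*a/3), a)


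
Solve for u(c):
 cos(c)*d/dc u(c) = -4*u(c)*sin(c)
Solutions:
 u(c) = C1*cos(c)^4


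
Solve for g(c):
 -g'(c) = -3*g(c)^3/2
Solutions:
 g(c) = -sqrt(-1/(C1 + 3*c))
 g(c) = sqrt(-1/(C1 + 3*c))


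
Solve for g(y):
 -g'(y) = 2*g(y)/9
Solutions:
 g(y) = C1*exp(-2*y/9)


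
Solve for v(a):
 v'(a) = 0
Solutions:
 v(a) = C1


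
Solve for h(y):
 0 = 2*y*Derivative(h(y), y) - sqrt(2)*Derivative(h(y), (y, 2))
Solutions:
 h(y) = C1 + C2*erfi(2^(3/4)*y/2)


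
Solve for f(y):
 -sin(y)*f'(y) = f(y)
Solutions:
 f(y) = C1*sqrt(cos(y) + 1)/sqrt(cos(y) - 1)


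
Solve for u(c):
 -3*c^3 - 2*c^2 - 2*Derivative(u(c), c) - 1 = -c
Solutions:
 u(c) = C1 - 3*c^4/8 - c^3/3 + c^2/4 - c/2


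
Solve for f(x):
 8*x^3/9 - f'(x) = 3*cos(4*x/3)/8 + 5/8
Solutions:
 f(x) = C1 + 2*x^4/9 - 5*x/8 - 9*sin(4*x/3)/32


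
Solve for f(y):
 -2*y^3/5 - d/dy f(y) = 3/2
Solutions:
 f(y) = C1 - y^4/10 - 3*y/2


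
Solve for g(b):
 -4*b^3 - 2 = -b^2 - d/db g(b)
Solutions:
 g(b) = C1 + b^4 - b^3/3 + 2*b


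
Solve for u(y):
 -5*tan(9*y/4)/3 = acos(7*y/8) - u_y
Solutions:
 u(y) = C1 + y*acos(7*y/8) - sqrt(64 - 49*y^2)/7 - 20*log(cos(9*y/4))/27


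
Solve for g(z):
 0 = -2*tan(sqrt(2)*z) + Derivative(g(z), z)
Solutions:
 g(z) = C1 - sqrt(2)*log(cos(sqrt(2)*z))


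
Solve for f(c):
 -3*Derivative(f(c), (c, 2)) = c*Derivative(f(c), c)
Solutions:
 f(c) = C1 + C2*erf(sqrt(6)*c/6)


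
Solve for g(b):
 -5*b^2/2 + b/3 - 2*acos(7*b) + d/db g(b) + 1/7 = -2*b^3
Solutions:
 g(b) = C1 - b^4/2 + 5*b^3/6 - b^2/6 + 2*b*acos(7*b) - b/7 - 2*sqrt(1 - 49*b^2)/7


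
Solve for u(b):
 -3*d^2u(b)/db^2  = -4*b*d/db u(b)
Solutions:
 u(b) = C1 + C2*erfi(sqrt(6)*b/3)


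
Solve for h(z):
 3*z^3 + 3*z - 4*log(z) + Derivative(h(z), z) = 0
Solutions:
 h(z) = C1 - 3*z^4/4 - 3*z^2/2 + 4*z*log(z) - 4*z


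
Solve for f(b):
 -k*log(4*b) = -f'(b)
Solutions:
 f(b) = C1 + b*k*log(b) - b*k + b*k*log(4)


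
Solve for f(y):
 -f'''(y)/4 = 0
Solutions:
 f(y) = C1 + C2*y + C3*y^2


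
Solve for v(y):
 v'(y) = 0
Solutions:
 v(y) = C1


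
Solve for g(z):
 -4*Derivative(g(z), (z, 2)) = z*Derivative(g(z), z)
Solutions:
 g(z) = C1 + C2*erf(sqrt(2)*z/4)


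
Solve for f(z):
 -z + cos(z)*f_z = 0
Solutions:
 f(z) = C1 + Integral(z/cos(z), z)


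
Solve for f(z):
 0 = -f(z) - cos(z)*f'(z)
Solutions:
 f(z) = C1*sqrt(sin(z) - 1)/sqrt(sin(z) + 1)


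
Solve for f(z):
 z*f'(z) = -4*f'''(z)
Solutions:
 f(z) = C1 + Integral(C2*airyai(-2^(1/3)*z/2) + C3*airybi(-2^(1/3)*z/2), z)


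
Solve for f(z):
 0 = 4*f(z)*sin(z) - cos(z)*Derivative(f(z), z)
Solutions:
 f(z) = C1/cos(z)^4


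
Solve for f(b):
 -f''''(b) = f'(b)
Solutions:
 f(b) = C1 + C4*exp(-b) + (C2*sin(sqrt(3)*b/2) + C3*cos(sqrt(3)*b/2))*exp(b/2)


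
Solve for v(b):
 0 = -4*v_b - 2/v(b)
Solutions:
 v(b) = -sqrt(C1 - b)
 v(b) = sqrt(C1 - b)


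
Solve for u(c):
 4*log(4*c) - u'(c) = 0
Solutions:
 u(c) = C1 + 4*c*log(c) - 4*c + c*log(256)


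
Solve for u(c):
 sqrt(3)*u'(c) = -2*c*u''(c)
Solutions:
 u(c) = C1 + C2*c^(1 - sqrt(3)/2)


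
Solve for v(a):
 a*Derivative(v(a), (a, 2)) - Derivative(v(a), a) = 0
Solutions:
 v(a) = C1 + C2*a^2


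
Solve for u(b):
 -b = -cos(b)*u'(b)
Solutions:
 u(b) = C1 + Integral(b/cos(b), b)


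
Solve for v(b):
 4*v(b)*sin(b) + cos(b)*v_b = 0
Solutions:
 v(b) = C1*cos(b)^4


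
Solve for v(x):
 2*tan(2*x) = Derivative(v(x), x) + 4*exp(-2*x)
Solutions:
 v(x) = C1 + log(tan(2*x)^2 + 1)/2 + 2*exp(-2*x)


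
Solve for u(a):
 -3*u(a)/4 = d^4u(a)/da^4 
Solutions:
 u(a) = (C1*sin(3^(1/4)*a/2) + C2*cos(3^(1/4)*a/2))*exp(-3^(1/4)*a/2) + (C3*sin(3^(1/4)*a/2) + C4*cos(3^(1/4)*a/2))*exp(3^(1/4)*a/2)


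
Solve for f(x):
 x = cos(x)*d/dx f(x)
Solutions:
 f(x) = C1 + Integral(x/cos(x), x)


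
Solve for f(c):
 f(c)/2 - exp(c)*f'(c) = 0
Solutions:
 f(c) = C1*exp(-exp(-c)/2)


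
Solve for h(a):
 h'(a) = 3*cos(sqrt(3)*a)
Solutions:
 h(a) = C1 + sqrt(3)*sin(sqrt(3)*a)


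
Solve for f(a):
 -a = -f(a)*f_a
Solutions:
 f(a) = -sqrt(C1 + a^2)
 f(a) = sqrt(C1 + a^2)


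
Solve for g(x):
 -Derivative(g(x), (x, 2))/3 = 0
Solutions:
 g(x) = C1 + C2*x


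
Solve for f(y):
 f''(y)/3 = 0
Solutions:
 f(y) = C1 + C2*y


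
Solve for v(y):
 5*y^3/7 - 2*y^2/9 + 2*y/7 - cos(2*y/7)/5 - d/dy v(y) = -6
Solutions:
 v(y) = C1 + 5*y^4/28 - 2*y^3/27 + y^2/7 + 6*y - 7*sin(2*y/7)/10


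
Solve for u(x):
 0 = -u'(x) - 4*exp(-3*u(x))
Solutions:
 u(x) = log(C1 - 12*x)/3
 u(x) = log((-3^(1/3) - 3^(5/6)*I)*(C1 - 4*x)^(1/3)/2)
 u(x) = log((-3^(1/3) + 3^(5/6)*I)*(C1 - 4*x)^(1/3)/2)


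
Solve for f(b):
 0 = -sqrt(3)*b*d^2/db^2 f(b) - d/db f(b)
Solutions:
 f(b) = C1 + C2*b^(1 - sqrt(3)/3)


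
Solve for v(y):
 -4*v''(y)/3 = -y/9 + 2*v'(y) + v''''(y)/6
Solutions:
 v(y) = C1 + C2*exp(-6^(1/3)*y*(-(27 + sqrt(1113))^(1/3) + 4*6^(1/3)/(27 + sqrt(1113))^(1/3))/6)*sin(2^(1/3)*3^(1/6)*y*(2*2^(1/3)/(27 + sqrt(1113))^(1/3) + 3^(2/3)*(27 + sqrt(1113))^(1/3)/6)) + C3*exp(-6^(1/3)*y*(-(27 + sqrt(1113))^(1/3) + 4*6^(1/3)/(27 + sqrt(1113))^(1/3))/6)*cos(2^(1/3)*3^(1/6)*y*(2*2^(1/3)/(27 + sqrt(1113))^(1/3) + 3^(2/3)*(27 + sqrt(1113))^(1/3)/6)) + C4*exp(6^(1/3)*y*(-(27 + sqrt(1113))^(1/3) + 4*6^(1/3)/(27 + sqrt(1113))^(1/3))/3) + y^2/36 - y/27


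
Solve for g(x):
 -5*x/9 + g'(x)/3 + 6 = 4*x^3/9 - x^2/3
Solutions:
 g(x) = C1 + x^4/3 - x^3/3 + 5*x^2/6 - 18*x


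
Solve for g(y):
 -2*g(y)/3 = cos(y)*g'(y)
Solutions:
 g(y) = C1*(sin(y) - 1)^(1/3)/(sin(y) + 1)^(1/3)


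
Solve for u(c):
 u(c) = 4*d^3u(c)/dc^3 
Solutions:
 u(c) = C3*exp(2^(1/3)*c/2) + (C1*sin(2^(1/3)*sqrt(3)*c/4) + C2*cos(2^(1/3)*sqrt(3)*c/4))*exp(-2^(1/3)*c/4)


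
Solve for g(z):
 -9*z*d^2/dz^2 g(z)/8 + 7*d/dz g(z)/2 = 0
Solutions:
 g(z) = C1 + C2*z^(37/9)


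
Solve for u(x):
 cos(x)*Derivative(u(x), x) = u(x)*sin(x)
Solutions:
 u(x) = C1/cos(x)


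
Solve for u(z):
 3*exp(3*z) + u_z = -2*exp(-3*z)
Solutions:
 u(z) = C1 - exp(3*z) + 2*exp(-3*z)/3


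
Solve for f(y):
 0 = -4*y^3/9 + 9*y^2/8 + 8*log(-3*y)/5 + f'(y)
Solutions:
 f(y) = C1 + y^4/9 - 3*y^3/8 - 8*y*log(-y)/5 + 8*y*(1 - log(3))/5


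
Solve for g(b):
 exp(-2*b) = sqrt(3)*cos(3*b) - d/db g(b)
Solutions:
 g(b) = C1 + sqrt(3)*sin(3*b)/3 + exp(-2*b)/2


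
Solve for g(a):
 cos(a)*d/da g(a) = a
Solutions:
 g(a) = C1 + Integral(a/cos(a), a)


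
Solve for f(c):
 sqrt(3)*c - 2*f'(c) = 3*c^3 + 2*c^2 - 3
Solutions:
 f(c) = C1 - 3*c^4/8 - c^3/3 + sqrt(3)*c^2/4 + 3*c/2


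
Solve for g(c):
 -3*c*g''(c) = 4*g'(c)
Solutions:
 g(c) = C1 + C2/c^(1/3)


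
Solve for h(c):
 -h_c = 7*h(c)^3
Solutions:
 h(c) = -sqrt(2)*sqrt(-1/(C1 - 7*c))/2
 h(c) = sqrt(2)*sqrt(-1/(C1 - 7*c))/2


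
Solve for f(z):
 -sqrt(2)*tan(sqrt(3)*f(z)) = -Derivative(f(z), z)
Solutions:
 f(z) = sqrt(3)*(pi - asin(C1*exp(sqrt(6)*z)))/3
 f(z) = sqrt(3)*asin(C1*exp(sqrt(6)*z))/3


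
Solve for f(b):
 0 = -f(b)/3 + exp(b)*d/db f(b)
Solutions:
 f(b) = C1*exp(-exp(-b)/3)


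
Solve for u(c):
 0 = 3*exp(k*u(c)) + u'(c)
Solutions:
 u(c) = Piecewise((log(1/(C1*k + 3*c*k))/k, Ne(k, 0)), (nan, True))
 u(c) = Piecewise((C1 - 3*c, Eq(k, 0)), (nan, True))


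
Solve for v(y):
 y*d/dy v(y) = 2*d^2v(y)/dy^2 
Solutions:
 v(y) = C1 + C2*erfi(y/2)
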